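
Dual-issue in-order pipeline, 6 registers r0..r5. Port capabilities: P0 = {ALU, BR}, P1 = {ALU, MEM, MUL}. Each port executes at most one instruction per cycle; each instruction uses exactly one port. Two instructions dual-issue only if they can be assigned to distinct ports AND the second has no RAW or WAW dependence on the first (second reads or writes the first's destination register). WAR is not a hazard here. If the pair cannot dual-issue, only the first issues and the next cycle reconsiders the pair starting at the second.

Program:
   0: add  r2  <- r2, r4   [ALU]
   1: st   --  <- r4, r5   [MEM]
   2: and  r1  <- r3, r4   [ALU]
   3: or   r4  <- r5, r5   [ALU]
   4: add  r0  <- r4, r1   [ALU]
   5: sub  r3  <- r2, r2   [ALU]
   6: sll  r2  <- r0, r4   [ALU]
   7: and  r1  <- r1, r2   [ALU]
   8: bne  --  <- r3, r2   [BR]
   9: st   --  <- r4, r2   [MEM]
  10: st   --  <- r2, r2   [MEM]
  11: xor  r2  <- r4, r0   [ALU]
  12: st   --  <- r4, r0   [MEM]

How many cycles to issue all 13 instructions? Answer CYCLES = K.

[0] i0+i1  add;st  -- 2-wide
[1] i2+i3  and;or  -- 2-wide
[2] i4+i5  add;sub  -- 2-wide
[3] i6  sll  -- RAW r2
[4] i7+i8  and;bne  -- 2-wide
[5] i9  st  -- no-port MEM/MEM
[6] i10+i11  st;xor  -- 2-wide
[7] i12  st  -- tail

CYCLES = 8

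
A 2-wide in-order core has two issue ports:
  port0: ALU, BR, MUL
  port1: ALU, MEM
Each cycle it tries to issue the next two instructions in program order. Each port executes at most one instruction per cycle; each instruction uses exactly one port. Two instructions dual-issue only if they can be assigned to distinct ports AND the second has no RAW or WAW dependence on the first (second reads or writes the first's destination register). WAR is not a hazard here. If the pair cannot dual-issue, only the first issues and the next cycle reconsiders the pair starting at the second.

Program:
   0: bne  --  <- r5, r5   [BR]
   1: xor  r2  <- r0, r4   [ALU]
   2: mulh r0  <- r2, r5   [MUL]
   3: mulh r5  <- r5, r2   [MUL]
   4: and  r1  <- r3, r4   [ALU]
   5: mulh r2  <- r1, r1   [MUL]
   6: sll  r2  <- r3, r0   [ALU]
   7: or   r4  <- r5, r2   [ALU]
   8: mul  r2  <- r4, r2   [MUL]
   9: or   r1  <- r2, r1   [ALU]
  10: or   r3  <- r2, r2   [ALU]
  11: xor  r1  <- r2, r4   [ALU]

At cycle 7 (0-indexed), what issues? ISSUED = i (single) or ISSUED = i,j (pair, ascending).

c0: i0,i1 bne+xor  pair
c1: i2 mulh  no-port MUL/MUL
c2: i3,i4 mulh+and  pair
c3: i5 mulh  WAW r2
c4: i6 sll  RAW r2
c5: i7 or  RAW r4
c6: i8 mul  RAW r2
c7: i9,i10 or+or  pair
c8: i11 xor  tail

ISSUED = 9,10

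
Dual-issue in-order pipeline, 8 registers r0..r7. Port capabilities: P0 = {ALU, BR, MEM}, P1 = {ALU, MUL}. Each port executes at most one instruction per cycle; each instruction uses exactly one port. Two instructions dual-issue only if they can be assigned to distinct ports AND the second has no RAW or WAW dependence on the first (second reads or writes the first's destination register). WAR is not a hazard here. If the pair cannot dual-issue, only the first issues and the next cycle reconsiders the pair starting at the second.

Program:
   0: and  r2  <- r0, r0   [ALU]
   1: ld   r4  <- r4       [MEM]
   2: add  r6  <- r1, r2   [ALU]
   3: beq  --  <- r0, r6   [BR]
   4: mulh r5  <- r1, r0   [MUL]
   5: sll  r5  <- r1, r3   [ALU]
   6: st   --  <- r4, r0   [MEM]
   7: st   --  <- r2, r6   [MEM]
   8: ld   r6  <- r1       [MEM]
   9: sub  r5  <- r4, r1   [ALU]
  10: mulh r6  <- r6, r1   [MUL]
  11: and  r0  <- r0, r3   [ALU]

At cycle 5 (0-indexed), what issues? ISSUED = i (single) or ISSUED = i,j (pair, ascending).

ISSUED = 8,9

t=0 i0/i1:and+ld ; dual
t=1 i2:add ; RAW r6
t=2 i3/i4:beq+mulh ; dual
t=3 i5/i6:sll+st ; dual
t=4 i7:st ; no-port MEM/MEM
t=5 i8/i9:ld+sub ; dual
t=6 i10/i11:mulh+and ; dual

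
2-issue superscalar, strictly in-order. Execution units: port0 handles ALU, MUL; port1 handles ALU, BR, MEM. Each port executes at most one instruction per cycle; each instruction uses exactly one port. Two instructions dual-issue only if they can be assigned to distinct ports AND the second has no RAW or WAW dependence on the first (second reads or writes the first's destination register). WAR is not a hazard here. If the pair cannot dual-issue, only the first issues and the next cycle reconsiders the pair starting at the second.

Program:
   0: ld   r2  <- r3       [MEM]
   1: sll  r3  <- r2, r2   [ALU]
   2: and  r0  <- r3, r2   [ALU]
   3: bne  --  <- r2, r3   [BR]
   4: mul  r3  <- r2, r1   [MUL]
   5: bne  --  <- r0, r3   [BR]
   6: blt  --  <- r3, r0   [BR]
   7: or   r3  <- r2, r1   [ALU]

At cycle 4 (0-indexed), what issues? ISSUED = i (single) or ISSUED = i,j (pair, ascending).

0. ld @i0  | RAW r2
1. sll @i1  | RAW r3
2. and;bne @i2,i3  | dual
3. mul @i4  | RAW r3
4. bne @i5  | no-port BR/BR
5. blt;or @i6,i7  | dual

ISSUED = 5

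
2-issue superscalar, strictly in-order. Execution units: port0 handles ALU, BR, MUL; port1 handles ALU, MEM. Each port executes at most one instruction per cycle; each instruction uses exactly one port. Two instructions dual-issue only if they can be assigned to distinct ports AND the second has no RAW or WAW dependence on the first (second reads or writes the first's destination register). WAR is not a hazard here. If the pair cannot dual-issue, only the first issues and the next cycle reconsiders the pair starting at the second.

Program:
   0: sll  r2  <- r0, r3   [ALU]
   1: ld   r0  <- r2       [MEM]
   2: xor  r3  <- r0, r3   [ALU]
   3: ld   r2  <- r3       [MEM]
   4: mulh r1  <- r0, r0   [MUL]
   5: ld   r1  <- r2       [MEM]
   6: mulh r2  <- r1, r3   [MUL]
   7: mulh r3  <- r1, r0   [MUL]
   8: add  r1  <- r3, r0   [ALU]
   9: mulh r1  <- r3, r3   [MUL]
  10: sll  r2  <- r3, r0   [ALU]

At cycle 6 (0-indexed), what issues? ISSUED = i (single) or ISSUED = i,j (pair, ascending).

[0] i0  sll.ALU  -- RAW r2
[1] i1  ld.MEM  -- RAW r0
[2] i2  xor.ALU  -- RAW r3
[3] i3+i4  ld.MEM+mulh.MUL  -- 2-wide
[4] i5  ld.MEM  -- RAW r1
[5] i6  mulh.MUL  -- no-port MUL/MUL
[6] i7  mulh.MUL  -- RAW r3
[7] i8  add.ALU  -- WAW r1
[8] i9+i10  mulh.MUL+sll.ALU  -- 2-wide

ISSUED = 7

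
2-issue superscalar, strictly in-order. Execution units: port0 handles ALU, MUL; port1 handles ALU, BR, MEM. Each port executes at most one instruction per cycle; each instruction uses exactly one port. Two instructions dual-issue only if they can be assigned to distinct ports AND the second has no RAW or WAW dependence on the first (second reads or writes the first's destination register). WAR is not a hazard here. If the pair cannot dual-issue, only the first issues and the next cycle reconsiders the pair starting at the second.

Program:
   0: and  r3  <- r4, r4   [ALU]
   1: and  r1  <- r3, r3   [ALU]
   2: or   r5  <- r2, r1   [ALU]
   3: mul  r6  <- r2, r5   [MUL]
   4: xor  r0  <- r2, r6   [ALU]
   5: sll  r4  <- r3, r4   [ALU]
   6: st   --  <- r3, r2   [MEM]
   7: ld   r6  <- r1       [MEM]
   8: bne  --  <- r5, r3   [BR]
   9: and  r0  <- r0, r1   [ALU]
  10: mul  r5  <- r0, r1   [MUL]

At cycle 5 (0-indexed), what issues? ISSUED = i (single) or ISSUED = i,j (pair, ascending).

ISSUED = 6

[0] i0  and  -- RAW r3
[1] i1  and  -- RAW r1
[2] i2  or  -- RAW r5
[3] i3  mul  -- RAW r6
[4] i4/i5  xor;sll  -- pair
[5] i6  st  -- no-port MEM/MEM
[6] i7  ld  -- no-port MEM/BR
[7] i8/i9  bne;and  -- pair
[8] i10  mul  -- tail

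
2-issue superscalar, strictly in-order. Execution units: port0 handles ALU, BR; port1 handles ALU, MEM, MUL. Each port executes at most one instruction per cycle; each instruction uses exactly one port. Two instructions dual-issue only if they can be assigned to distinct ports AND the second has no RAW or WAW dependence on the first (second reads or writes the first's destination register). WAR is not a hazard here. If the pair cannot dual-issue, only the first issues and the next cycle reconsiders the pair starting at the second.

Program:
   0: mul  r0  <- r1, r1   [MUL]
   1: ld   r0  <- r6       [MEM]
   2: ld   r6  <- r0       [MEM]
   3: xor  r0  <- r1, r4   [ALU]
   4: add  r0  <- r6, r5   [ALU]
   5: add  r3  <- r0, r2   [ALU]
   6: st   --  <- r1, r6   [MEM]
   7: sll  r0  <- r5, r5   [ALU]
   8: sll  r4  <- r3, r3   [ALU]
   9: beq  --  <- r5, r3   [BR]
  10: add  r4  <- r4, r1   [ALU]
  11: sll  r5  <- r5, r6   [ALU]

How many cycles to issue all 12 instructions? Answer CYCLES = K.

CYCLES = 8

t=0 i0:mul ; no-port MUL/MEM
t=1 i1:ld ; no-port MEM/MEM
t=2 i2+i3:ld/xor ; dual
t=3 i4:add ; RAW r0
t=4 i5+i6:add/st ; dual
t=5 i7+i8:sll/sll ; dual
t=6 i9+i10:beq/add ; dual
t=7 i11:sll ; tail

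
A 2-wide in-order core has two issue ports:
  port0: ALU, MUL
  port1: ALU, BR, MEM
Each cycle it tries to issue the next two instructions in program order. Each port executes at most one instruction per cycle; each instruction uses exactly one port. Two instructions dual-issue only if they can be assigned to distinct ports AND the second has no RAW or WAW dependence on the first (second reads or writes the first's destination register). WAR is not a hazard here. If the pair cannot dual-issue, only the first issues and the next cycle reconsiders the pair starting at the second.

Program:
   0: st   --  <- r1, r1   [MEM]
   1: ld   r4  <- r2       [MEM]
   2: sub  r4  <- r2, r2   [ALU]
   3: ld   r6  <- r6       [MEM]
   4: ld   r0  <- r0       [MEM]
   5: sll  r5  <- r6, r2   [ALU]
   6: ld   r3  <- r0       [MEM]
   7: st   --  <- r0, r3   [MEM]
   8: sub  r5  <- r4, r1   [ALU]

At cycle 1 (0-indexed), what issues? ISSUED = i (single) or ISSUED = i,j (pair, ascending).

ISSUED = 1

[0] i0  st.MEM  -- no-port MEM/MEM
[1] i1  ld.MEM  -- WAW r4
[2] i2,i3  sub.ALU+ld.MEM  -- pair
[3] i4,i5  ld.MEM+sll.ALU  -- pair
[4] i6  ld.MEM  -- no-port MEM/MEM
[5] i7,i8  st.MEM+sub.ALU  -- pair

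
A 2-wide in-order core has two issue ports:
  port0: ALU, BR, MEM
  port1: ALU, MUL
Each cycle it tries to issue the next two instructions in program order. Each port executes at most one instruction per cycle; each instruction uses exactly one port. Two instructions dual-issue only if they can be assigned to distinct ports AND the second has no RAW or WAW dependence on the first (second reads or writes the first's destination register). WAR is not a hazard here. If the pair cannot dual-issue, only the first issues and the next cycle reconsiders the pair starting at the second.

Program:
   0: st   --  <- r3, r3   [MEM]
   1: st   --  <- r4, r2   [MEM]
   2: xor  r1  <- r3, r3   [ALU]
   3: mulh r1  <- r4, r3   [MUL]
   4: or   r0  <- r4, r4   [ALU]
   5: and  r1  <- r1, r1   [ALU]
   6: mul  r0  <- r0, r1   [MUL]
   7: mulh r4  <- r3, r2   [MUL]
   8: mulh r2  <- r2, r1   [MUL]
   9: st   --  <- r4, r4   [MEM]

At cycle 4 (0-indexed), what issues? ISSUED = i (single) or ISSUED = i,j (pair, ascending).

ISSUED = 6

  cy0 -> i0 (st.MEM) no-port MEM/MEM
  cy1 -> i1,i2 (st.MEM xor.ALU) 2-wide
  cy2 -> i3,i4 (mulh.MUL or.ALU) 2-wide
  cy3 -> i5 (and.ALU) RAW r1
  cy4 -> i6 (mul.MUL) no-port MUL/MUL
  cy5 -> i7 (mulh.MUL) no-port MUL/MUL
  cy6 -> i8,i9 (mulh.MUL st.MEM) 2-wide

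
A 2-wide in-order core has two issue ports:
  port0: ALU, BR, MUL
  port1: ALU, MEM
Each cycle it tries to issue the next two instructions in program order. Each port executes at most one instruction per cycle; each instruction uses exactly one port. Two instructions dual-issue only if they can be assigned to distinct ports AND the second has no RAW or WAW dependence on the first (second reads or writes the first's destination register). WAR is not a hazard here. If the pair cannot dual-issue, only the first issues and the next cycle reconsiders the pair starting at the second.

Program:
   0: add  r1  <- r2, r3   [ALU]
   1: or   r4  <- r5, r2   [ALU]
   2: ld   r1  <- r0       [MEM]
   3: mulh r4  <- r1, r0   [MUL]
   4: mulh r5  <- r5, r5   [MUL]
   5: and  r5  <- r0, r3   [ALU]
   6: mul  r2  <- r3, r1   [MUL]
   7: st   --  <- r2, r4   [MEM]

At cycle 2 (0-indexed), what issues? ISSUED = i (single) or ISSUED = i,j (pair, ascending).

ISSUED = 3

#0 head=0: add.ALU/or.ALU i0,i1 pair
#1 head=2: ld.MEM i2 RAW r1
#2 head=3: mulh.MUL i3 no-port MUL/MUL
#3 head=4: mulh.MUL i4 WAW r5
#4 head=5: and.ALU/mul.MUL i5,i6 pair
#5 head=7: st.MEM i7 tail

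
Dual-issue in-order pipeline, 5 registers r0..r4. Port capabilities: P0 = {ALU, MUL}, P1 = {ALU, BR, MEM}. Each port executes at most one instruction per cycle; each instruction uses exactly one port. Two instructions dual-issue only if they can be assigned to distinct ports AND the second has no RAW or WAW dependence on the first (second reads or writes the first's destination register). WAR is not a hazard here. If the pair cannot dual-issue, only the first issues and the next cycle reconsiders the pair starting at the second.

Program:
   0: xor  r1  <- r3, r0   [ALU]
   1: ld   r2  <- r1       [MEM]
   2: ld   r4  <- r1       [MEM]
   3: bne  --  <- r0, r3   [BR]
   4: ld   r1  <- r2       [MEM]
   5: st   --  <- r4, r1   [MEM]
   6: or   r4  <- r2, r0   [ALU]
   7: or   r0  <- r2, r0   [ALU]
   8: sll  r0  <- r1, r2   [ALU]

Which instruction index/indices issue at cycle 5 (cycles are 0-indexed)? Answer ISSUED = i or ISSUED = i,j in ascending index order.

  cy0 -> i0 (xor.ALU) RAW r1
  cy1 -> i1 (ld.MEM) no-port MEM/MEM
  cy2 -> i2 (ld.MEM) no-port MEM/BR
  cy3 -> i3 (bne.BR) no-port BR/MEM
  cy4 -> i4 (ld.MEM) no-port MEM/MEM
  cy5 -> i5/i6 (st.MEM;or.ALU) pair
  cy6 -> i7 (or.ALU) WAW r0
  cy7 -> i8 (sll.ALU) tail

ISSUED = 5,6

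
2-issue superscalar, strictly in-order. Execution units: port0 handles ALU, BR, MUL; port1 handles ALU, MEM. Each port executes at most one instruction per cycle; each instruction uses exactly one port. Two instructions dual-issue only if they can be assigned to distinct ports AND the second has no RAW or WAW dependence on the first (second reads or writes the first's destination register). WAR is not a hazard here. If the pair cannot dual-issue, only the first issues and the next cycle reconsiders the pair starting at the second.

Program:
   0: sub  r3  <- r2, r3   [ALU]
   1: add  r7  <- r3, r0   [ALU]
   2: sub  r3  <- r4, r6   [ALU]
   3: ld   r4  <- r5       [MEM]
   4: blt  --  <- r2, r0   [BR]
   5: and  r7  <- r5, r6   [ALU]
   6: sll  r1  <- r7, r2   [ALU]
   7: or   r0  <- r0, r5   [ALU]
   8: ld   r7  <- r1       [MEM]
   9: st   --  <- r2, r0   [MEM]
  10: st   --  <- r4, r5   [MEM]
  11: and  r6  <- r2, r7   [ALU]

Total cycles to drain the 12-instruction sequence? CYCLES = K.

c0: i0 sub.ALU  RAW r3
c1: i1+i2 add.ALU+sub.ALU  pair
c2: i3+i4 ld.MEM+blt.BR  pair
c3: i5 and.ALU  RAW r7
c4: i6+i7 sll.ALU+or.ALU  pair
c5: i8 ld.MEM  no-port MEM/MEM
c6: i9 st.MEM  no-port MEM/MEM
c7: i10+i11 st.MEM+and.ALU  pair

CYCLES = 8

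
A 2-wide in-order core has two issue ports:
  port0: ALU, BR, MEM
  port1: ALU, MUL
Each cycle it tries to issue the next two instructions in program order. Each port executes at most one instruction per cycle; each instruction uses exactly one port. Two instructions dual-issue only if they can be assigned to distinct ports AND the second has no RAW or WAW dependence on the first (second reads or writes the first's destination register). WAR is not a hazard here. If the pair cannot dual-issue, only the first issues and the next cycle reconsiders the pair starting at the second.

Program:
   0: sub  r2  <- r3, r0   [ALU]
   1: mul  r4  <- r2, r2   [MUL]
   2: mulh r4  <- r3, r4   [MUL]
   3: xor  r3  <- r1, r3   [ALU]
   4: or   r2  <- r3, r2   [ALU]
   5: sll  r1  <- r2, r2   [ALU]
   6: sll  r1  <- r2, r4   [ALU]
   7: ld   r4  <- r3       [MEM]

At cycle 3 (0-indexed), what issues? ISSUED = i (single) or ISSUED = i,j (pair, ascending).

0. sub.ALU @i0  | RAW r2
1. mul.MUL @i1  | no-port MUL/MUL
2. mulh.MUL;xor.ALU @i2/i3  | 2-wide
3. or.ALU @i4  | RAW r2
4. sll.ALU @i5  | WAW r1
5. sll.ALU;ld.MEM @i6/i7  | 2-wide

ISSUED = 4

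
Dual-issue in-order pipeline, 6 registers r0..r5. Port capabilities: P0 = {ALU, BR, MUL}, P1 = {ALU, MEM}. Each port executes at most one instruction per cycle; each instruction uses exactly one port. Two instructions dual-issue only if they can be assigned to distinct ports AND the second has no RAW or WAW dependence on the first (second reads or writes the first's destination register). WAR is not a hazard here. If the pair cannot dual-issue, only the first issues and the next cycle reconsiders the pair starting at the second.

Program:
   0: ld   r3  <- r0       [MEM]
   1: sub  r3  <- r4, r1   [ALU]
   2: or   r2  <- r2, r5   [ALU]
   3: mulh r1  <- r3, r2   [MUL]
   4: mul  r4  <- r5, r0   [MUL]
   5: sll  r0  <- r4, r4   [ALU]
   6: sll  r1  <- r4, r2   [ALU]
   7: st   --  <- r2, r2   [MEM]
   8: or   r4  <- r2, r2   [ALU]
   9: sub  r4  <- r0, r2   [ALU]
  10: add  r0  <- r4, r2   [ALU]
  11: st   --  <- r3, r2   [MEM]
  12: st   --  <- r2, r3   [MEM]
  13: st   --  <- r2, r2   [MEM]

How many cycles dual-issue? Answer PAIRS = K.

c0: i0 ld  WAW r3
c1: i1,i2 sub+or  2-wide
c2: i3 mulh  no-port MUL/MUL
c3: i4 mul  RAW r4
c4: i5,i6 sll+sll  2-wide
c5: i7,i8 st+or  2-wide
c6: i9 sub  RAW r4
c7: i10,i11 add+st  2-wide
c8: i12 st  no-port MEM/MEM
c9: i13 st  tail

PAIRS = 4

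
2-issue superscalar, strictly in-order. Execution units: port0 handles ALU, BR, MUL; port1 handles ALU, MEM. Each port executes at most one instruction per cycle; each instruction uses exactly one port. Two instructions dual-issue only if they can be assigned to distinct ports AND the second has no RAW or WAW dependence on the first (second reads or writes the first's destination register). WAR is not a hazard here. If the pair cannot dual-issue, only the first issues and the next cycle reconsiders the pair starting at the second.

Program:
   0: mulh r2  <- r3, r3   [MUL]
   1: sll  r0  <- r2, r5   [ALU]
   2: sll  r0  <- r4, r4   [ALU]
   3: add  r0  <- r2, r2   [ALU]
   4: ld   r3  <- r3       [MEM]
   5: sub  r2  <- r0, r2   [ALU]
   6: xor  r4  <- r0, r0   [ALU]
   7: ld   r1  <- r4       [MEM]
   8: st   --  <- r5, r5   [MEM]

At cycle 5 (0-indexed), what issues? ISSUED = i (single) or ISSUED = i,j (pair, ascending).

ISSUED = 7

0. mulh @i0  | RAW r2
1. sll @i1  | WAW r0
2. sll @i2  | WAW r0
3. add+ld @i3&i4  | 2-wide
4. sub+xor @i5&i6  | 2-wide
5. ld @i7  | no-port MEM/MEM
6. st @i8  | tail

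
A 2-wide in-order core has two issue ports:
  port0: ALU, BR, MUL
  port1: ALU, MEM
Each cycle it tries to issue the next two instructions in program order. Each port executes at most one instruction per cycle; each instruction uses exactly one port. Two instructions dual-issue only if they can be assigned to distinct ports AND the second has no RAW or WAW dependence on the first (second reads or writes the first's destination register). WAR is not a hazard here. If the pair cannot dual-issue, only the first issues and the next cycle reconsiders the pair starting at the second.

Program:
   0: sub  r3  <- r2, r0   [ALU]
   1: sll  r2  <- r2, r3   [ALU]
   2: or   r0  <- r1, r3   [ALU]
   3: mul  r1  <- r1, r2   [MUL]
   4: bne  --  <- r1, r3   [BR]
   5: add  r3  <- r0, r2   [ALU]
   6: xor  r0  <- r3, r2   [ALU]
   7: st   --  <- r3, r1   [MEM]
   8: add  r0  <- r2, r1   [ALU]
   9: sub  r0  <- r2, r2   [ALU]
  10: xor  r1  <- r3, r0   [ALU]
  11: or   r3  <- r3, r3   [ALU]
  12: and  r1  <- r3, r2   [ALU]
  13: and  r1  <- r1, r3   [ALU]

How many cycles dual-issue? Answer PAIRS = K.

#0 head=0: sub i0 RAW r3
#1 head=1: sll+or i1,i2 dual
#2 head=3: mul i3 no-port MUL/BR
#3 head=4: bne+add i4,i5 dual
#4 head=6: xor+st i6,i7 dual
#5 head=8: add i8 WAW r0
#6 head=9: sub i9 RAW r0
#7 head=10: xor+or i10,i11 dual
#8 head=12: and i12 RAW+WAW r1
#9 head=13: and i13 tail

PAIRS = 4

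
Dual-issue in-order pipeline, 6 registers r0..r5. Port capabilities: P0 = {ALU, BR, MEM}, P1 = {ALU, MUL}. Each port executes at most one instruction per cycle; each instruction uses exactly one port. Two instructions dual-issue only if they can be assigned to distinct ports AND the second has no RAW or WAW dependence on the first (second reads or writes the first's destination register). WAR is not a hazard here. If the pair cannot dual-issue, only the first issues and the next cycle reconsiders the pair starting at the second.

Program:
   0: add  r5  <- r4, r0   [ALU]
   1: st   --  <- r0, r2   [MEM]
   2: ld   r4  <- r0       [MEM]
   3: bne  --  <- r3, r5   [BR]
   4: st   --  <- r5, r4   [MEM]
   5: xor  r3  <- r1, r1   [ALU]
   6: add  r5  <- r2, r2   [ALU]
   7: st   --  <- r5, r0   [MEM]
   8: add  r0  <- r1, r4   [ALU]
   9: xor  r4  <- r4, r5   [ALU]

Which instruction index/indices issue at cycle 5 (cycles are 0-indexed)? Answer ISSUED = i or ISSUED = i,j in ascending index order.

[0] i0&i1  add.ALU st.MEM  -- 2-wide
[1] i2  ld.MEM  -- no-port MEM/BR
[2] i3  bne.BR  -- no-port BR/MEM
[3] i4&i5  st.MEM xor.ALU  -- 2-wide
[4] i6  add.ALU  -- RAW r5
[5] i7&i8  st.MEM add.ALU  -- 2-wide
[6] i9  xor.ALU  -- tail

ISSUED = 7,8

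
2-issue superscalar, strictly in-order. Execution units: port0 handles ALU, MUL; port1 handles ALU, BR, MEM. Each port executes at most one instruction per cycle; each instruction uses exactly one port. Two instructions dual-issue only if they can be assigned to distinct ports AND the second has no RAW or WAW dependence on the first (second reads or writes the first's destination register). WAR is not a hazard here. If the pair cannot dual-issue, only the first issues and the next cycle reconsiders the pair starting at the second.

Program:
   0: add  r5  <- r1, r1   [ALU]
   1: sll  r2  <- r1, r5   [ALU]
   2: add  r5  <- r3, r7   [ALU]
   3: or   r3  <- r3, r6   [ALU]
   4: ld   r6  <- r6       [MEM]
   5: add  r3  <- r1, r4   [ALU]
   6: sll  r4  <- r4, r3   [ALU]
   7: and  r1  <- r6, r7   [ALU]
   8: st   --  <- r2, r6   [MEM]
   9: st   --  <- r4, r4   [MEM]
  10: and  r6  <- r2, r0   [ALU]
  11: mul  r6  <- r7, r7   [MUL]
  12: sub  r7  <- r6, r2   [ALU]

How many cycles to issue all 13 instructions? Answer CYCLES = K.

t=0 i0:add ; RAW r5
t=1 i1&i2:sll;add ; 2-wide
t=2 i3&i4:or;ld ; 2-wide
t=3 i5:add ; RAW r3
t=4 i6&i7:sll;and ; 2-wide
t=5 i8:st ; no-port MEM/MEM
t=6 i9&i10:st;and ; 2-wide
t=7 i11:mul ; RAW r6
t=8 i12:sub ; tail

CYCLES = 9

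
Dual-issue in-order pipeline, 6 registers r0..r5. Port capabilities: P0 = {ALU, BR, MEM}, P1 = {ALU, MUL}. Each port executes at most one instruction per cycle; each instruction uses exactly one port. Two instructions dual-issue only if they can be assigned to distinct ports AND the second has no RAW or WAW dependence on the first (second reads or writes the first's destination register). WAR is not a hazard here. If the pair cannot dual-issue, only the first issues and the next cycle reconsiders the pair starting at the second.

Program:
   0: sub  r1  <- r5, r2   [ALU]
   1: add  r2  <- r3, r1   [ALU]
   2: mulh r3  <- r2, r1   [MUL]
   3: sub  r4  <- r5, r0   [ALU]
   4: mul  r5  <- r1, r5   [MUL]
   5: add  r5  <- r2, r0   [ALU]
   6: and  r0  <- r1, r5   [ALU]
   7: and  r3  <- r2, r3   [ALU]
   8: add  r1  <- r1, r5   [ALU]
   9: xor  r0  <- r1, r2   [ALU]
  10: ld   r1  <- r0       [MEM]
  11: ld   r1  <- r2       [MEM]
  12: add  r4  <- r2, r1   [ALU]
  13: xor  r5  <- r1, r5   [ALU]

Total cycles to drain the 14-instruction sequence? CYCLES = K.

CYCLES = 11

t=0 i0:sub ; RAW r1
t=1 i1:add ; RAW r2
t=2 i2&i3:mulh+sub ; 2-wide
t=3 i4:mul ; WAW r5
t=4 i5:add ; RAW r5
t=5 i6&i7:and+and ; 2-wide
t=6 i8:add ; RAW r1
t=7 i9:xor ; RAW r0
t=8 i10:ld ; no-port MEM/MEM
t=9 i11:ld ; RAW r1
t=10 i12&i13:add+xor ; 2-wide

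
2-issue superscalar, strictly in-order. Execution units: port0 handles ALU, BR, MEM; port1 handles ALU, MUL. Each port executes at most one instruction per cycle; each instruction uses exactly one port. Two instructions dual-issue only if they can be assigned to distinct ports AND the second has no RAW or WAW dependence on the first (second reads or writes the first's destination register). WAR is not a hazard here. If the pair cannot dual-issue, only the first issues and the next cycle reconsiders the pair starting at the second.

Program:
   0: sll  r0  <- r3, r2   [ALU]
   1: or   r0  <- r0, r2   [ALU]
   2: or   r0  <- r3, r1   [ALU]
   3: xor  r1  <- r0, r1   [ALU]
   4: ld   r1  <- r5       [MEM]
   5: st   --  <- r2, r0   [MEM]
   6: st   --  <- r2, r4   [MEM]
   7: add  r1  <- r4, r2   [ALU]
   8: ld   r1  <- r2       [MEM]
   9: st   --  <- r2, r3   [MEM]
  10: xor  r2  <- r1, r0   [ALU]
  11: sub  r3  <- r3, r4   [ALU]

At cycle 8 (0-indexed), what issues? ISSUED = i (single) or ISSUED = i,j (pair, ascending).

ISSUED = 9,10

#0 head=0: sll i0 RAW+WAW r0
#1 head=1: or i1 WAW r0
#2 head=2: or i2 RAW r0
#3 head=3: xor i3 WAW r1
#4 head=4: ld i4 no-port MEM/MEM
#5 head=5: st i5 no-port MEM/MEM
#6 head=6: st+add i6&i7 2-wide
#7 head=8: ld i8 no-port MEM/MEM
#8 head=9: st+xor i9&i10 2-wide
#9 head=11: sub i11 tail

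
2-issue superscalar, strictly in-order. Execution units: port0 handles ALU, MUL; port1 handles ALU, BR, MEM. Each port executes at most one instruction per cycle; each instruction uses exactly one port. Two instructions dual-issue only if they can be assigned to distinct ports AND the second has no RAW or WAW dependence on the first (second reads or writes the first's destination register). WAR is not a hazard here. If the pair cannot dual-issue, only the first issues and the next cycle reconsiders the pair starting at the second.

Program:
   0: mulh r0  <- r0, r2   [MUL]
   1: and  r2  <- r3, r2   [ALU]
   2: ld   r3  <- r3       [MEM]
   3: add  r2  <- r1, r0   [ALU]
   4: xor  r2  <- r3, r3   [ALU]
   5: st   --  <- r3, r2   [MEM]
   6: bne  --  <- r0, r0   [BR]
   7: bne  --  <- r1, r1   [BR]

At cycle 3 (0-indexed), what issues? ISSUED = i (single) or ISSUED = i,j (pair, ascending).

0. mulh/and @i0&i1  | dual
1. ld/add @i2&i3  | dual
2. xor @i4  | RAW r2
3. st @i5  | no-port MEM/BR
4. bne @i6  | no-port BR/BR
5. bne @i7  | tail

ISSUED = 5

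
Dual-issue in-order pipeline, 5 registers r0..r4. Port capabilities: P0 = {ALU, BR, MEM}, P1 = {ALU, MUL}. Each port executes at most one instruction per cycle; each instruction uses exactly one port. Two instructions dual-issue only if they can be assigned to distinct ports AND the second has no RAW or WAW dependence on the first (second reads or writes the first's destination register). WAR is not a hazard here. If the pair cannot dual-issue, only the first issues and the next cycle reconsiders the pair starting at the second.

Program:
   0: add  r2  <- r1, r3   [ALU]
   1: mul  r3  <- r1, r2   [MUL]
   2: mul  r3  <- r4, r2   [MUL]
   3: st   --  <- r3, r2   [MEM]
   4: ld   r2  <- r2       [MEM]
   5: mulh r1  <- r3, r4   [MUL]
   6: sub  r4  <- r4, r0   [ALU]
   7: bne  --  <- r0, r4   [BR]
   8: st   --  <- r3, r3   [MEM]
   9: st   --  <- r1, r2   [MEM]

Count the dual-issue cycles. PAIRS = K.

PAIRS = 1

0. add @i0  | RAW r2
1. mul @i1  | no-port MUL/MUL
2. mul @i2  | RAW r3
3. st @i3  | no-port MEM/MEM
4. ld;mulh @i4+i5  | dual
5. sub @i6  | RAW r4
6. bne @i7  | no-port BR/MEM
7. st @i8  | no-port MEM/MEM
8. st @i9  | tail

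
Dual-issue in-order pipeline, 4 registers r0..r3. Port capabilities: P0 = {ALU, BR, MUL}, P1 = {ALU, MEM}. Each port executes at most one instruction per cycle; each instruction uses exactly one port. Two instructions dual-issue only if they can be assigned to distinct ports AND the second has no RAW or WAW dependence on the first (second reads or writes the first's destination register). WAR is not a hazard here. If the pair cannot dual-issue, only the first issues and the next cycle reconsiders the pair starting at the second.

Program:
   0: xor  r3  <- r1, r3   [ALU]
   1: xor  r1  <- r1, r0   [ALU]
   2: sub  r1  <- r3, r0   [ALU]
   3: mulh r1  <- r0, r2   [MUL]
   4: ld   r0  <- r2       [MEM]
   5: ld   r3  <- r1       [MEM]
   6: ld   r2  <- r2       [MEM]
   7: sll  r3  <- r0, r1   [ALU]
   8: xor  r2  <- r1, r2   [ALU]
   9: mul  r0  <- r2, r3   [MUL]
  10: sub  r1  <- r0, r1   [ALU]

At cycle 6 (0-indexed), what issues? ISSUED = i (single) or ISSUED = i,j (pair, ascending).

ISSUED = 9

0. xor.ALU+xor.ALU @i0,i1  | 2-wide
1. sub.ALU @i2  | WAW r1
2. mulh.MUL+ld.MEM @i3,i4  | 2-wide
3. ld.MEM @i5  | no-port MEM/MEM
4. ld.MEM+sll.ALU @i6,i7  | 2-wide
5. xor.ALU @i8  | RAW r2
6. mul.MUL @i9  | RAW r0
7. sub.ALU @i10  | tail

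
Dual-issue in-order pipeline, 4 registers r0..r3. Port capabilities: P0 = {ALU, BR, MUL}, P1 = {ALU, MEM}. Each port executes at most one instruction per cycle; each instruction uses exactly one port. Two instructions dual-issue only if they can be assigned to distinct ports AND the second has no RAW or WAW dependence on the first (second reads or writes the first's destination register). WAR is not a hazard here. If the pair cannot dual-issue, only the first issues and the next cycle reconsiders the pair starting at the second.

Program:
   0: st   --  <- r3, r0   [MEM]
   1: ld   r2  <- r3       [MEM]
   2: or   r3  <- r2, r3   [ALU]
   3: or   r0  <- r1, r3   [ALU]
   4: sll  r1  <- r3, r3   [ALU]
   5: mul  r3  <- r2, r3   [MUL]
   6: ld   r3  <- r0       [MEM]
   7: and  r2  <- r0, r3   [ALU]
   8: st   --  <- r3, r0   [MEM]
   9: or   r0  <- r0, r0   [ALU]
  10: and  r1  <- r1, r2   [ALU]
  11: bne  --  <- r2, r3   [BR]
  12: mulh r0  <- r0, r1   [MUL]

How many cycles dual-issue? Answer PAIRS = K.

[0] i0  st  -- no-port MEM/MEM
[1] i1  ld  -- RAW r2
[2] i2  or  -- RAW r3
[3] i3+i4  or+sll  -- 2-wide
[4] i5  mul  -- WAW r3
[5] i6  ld  -- RAW r3
[6] i7+i8  and+st  -- 2-wide
[7] i9+i10  or+and  -- 2-wide
[8] i11  bne  -- no-port BR/MUL
[9] i12  mulh  -- tail

PAIRS = 3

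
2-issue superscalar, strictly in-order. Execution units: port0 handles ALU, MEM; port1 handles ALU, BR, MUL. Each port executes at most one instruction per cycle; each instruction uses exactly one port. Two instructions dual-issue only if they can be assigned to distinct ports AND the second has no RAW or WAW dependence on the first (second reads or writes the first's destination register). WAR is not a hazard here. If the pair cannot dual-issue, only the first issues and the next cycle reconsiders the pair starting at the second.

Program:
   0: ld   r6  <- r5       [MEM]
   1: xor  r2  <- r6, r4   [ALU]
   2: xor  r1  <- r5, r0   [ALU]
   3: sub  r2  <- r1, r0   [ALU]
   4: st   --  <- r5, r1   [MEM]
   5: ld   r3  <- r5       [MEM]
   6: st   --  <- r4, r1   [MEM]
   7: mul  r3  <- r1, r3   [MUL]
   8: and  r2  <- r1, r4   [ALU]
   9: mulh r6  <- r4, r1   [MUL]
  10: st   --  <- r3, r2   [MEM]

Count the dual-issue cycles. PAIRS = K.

PAIRS = 4

  cy0 -> i0 (ld) RAW r6
  cy1 -> i1,i2 (xor xor) pair
  cy2 -> i3,i4 (sub st) pair
  cy3 -> i5 (ld) no-port MEM/MEM
  cy4 -> i6,i7 (st mul) pair
  cy5 -> i8,i9 (and mulh) pair
  cy6 -> i10 (st) tail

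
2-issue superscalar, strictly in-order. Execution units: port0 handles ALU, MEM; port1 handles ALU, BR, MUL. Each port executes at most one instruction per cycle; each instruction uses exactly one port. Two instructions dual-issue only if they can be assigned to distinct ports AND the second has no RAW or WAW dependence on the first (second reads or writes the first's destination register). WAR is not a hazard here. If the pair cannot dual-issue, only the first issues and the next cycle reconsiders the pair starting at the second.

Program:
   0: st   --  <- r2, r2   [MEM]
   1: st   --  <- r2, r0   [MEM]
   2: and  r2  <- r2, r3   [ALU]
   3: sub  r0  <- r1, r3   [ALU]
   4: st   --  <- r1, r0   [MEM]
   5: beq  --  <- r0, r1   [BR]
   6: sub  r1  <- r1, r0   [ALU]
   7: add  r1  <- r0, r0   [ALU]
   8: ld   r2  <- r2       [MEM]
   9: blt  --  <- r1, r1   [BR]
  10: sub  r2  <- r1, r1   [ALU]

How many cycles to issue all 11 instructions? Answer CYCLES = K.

CYCLES = 7

t=0 i0:st ; no-port MEM/MEM
t=1 i1/i2:st and ; dual
t=2 i3:sub ; RAW r0
t=3 i4/i5:st beq ; dual
t=4 i6:sub ; WAW r1
t=5 i7/i8:add ld ; dual
t=6 i9/i10:blt sub ; dual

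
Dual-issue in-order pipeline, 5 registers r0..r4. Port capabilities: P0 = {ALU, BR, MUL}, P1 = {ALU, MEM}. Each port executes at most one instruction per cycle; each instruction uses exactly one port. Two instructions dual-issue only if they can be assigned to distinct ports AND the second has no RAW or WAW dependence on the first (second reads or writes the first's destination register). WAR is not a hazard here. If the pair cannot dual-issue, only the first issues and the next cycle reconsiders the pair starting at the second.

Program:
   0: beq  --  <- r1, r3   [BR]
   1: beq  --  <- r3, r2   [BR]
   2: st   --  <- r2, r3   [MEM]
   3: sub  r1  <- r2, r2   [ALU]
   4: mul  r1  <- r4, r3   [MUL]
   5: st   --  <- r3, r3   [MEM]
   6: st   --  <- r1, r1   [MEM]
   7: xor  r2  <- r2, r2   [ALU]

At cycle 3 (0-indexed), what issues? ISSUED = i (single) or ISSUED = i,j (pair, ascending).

ISSUED = 4,5

c0: i0 beq  no-port BR/BR
c1: i1+i2 beq+st  dual
c2: i3 sub  WAW r1
c3: i4+i5 mul+st  dual
c4: i6+i7 st+xor  dual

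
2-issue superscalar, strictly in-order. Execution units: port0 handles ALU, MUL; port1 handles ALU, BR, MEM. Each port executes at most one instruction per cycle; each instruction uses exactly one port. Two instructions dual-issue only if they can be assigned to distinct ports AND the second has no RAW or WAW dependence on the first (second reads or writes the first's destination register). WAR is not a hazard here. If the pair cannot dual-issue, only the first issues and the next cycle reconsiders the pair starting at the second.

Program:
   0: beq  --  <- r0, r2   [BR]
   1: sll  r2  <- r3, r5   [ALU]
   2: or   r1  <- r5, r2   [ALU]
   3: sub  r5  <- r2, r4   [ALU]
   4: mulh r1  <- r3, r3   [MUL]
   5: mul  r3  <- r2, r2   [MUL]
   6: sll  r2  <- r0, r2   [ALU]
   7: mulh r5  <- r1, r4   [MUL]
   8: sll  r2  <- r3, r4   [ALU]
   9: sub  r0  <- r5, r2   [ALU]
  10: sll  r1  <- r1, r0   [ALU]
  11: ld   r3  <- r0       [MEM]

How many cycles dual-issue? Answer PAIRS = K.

[0] i0,i1  beq/sll  -- pair
[1] i2,i3  or/sub  -- pair
[2] i4  mulh  -- no-port MUL/MUL
[3] i5,i6  mul/sll  -- pair
[4] i7,i8  mulh/sll  -- pair
[5] i9  sub  -- RAW r0
[6] i10,i11  sll/ld  -- pair

PAIRS = 5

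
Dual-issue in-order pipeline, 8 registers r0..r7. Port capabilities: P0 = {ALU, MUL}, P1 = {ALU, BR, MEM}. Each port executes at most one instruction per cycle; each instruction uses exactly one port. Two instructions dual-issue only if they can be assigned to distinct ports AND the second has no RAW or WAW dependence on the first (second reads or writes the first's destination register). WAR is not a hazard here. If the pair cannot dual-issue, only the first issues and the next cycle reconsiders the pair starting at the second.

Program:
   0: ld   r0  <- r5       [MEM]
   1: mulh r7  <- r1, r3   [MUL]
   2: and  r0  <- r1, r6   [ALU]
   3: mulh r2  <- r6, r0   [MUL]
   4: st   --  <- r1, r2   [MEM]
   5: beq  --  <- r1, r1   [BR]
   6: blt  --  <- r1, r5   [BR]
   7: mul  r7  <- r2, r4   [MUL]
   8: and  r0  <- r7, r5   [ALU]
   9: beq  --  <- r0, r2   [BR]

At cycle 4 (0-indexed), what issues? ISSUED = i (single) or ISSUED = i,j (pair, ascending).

[0] i0&i1  ld/mulh  -- 2-wide
[1] i2  and  -- RAW r0
[2] i3  mulh  -- RAW r2
[3] i4  st  -- no-port MEM/BR
[4] i5  beq  -- no-port BR/BR
[5] i6&i7  blt/mul  -- 2-wide
[6] i8  and  -- RAW r0
[7] i9  beq  -- tail

ISSUED = 5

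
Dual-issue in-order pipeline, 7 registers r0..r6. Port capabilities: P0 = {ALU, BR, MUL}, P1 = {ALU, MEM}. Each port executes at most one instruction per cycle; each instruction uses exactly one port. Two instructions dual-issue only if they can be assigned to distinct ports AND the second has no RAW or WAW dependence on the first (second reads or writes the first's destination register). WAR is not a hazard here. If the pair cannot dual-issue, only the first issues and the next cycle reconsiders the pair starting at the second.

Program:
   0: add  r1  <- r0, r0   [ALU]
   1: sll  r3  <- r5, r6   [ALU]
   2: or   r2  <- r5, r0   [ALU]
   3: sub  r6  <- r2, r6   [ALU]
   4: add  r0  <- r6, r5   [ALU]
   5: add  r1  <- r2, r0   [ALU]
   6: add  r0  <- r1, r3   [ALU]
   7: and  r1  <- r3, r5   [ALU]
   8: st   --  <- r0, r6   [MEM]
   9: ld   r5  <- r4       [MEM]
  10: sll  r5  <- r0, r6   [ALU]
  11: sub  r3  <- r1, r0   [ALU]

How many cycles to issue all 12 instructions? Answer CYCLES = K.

CYCLES = 9

[0] i0+i1  add.ALU+sll.ALU  -- 2-wide
[1] i2  or.ALU  -- RAW r2
[2] i3  sub.ALU  -- RAW r6
[3] i4  add.ALU  -- RAW r0
[4] i5  add.ALU  -- RAW r1
[5] i6+i7  add.ALU+and.ALU  -- 2-wide
[6] i8  st.MEM  -- no-port MEM/MEM
[7] i9  ld.MEM  -- WAW r5
[8] i10+i11  sll.ALU+sub.ALU  -- 2-wide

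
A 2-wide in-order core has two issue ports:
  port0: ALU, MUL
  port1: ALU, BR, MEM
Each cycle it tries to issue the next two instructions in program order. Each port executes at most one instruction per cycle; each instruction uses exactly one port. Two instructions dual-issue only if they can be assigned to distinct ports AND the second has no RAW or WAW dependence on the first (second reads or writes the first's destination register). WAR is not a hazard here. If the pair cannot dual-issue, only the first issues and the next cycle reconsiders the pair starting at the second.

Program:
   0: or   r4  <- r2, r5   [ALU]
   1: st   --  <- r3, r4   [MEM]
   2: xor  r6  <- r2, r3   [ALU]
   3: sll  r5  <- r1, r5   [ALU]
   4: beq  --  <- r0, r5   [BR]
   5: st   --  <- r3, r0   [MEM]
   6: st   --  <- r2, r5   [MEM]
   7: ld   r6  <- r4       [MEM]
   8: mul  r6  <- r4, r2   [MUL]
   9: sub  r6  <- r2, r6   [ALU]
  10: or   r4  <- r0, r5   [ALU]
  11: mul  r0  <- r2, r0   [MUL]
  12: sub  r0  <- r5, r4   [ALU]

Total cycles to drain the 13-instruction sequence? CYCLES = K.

CYCLES = 11

#0 head=0: or i0 RAW r4
#1 head=1: st;xor i1,i2 2-wide
#2 head=3: sll i3 RAW r5
#3 head=4: beq i4 no-port BR/MEM
#4 head=5: st i5 no-port MEM/MEM
#5 head=6: st i6 no-port MEM/MEM
#6 head=7: ld i7 WAW r6
#7 head=8: mul i8 RAW+WAW r6
#8 head=9: sub;or i9,i10 2-wide
#9 head=11: mul i11 WAW r0
#10 head=12: sub i12 tail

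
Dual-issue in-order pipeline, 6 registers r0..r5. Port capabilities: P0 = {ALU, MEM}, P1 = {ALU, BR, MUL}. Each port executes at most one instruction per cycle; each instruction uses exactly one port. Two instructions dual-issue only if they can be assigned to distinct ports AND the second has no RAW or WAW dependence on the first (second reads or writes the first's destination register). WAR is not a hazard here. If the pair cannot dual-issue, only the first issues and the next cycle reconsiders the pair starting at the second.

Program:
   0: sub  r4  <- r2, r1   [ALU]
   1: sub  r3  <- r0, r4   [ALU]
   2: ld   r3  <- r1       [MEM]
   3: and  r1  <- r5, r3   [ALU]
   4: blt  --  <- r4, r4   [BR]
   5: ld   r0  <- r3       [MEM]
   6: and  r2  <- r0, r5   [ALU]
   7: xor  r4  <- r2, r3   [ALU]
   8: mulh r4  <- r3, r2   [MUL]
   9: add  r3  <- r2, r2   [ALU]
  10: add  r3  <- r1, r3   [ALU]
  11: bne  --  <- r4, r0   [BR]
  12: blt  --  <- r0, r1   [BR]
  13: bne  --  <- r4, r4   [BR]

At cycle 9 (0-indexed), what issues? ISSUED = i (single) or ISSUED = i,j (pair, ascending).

ISSUED = 12

t=0 i0:sub.ALU ; RAW r4
t=1 i1:sub.ALU ; WAW r3
t=2 i2:ld.MEM ; RAW r3
t=3 i3/i4:and.ALU blt.BR ; 2-wide
t=4 i5:ld.MEM ; RAW r0
t=5 i6:and.ALU ; RAW r2
t=6 i7:xor.ALU ; WAW r4
t=7 i8/i9:mulh.MUL add.ALU ; 2-wide
t=8 i10/i11:add.ALU bne.BR ; 2-wide
t=9 i12:blt.BR ; no-port BR/BR
t=10 i13:bne.BR ; tail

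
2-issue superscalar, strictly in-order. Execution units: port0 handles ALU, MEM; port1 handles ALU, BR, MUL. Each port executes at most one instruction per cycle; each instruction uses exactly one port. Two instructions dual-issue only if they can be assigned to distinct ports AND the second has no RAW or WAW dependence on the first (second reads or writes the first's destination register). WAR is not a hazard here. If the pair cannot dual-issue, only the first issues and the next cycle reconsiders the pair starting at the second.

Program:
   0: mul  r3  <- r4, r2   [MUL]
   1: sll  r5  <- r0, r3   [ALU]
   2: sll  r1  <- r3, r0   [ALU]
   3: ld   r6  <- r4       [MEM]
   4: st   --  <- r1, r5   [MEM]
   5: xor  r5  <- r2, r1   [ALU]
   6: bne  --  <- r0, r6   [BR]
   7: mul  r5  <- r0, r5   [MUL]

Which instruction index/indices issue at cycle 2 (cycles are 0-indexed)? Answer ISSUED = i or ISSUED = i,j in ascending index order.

#0 head=0: mul.MUL i0 RAW r3
#1 head=1: sll.ALU+sll.ALU i1,i2 dual
#2 head=3: ld.MEM i3 no-port MEM/MEM
#3 head=4: st.MEM+xor.ALU i4,i5 dual
#4 head=6: bne.BR i6 no-port BR/MUL
#5 head=7: mul.MUL i7 tail

ISSUED = 3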